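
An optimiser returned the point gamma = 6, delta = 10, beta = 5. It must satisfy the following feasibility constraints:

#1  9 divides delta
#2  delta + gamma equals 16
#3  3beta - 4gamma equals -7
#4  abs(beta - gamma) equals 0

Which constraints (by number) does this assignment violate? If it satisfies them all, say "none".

#1 10 = 9*1 + 1, so 9 does not divide 10  ✗
#2 delta + gamma = 10 + 6 = 16  ✓
#3 3beta - 4gamma = 3(5) - 4(6) = -9, not -7  ✗
#4 abs(5 - 6) = 1, not 0  ✗

Constraints 1, 3, 4 do not hold.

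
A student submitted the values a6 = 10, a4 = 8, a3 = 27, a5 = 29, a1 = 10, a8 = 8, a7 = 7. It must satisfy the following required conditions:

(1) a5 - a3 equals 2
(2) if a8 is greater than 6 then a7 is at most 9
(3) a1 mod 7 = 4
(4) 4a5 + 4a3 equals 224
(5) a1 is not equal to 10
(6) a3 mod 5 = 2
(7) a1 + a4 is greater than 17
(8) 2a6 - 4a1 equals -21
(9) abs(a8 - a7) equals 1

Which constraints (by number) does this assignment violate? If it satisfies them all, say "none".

(1) a5 - a3 = 29 - 27 = 2  true
(2) a8 = 8 > 6, so we need a7 ≤ 9; a7 = 7 ≤ 9  true
(3) 10 mod 7 = 3, not 4  false
(4) 4a5 + 4a3 = 4(29) + 4(27) = 224  true
(5) a1 = 10, but 10 is required to differ  false
(6) 27 mod 5 = 2  true
(7) a1 + a4 = 10 + 8 = 18; 18 > 17  true
(8) 2a6 - 4a1 = 2(10) - 4(10) = -20, not -21  false
(9) abs(8 - 7) = 1  true

No — constraints 3, 5, 8 are not satisfied.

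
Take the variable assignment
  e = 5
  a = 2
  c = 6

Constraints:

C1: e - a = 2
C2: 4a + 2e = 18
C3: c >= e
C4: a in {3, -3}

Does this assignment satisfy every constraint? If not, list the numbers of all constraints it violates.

C1: e - a = 5 - 2 = 3, not 2  false
C2: 4a + 2e = 4(2) + 2(5) = 18  true
C3: c = 6, e = 5; 6 ≥ 5  true
C4: a = 2 is not in {3, -3}  false

Constraints 1 and 4 are violated.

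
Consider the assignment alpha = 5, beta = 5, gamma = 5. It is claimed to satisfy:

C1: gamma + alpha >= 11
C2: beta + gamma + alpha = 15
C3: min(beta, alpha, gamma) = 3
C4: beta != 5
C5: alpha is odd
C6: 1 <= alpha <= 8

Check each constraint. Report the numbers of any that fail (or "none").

Constraints 1, 3, and 4 are violated.

C1: gamma + alpha = 5 + 5 = 10; 10 < 11, bound 11 not met — violated.
C2: beta + gamma + alpha = 5 + 5 + 5 = 15 — satisfied.
C3: min(5, 5, 5) = 5, not 3 — violated.
C4: beta = 5, but 5 is required to differ — violated.
C5: alpha = 5 is odd — satisfied.
C6: alpha = 5 lies in [1, 8] — satisfied.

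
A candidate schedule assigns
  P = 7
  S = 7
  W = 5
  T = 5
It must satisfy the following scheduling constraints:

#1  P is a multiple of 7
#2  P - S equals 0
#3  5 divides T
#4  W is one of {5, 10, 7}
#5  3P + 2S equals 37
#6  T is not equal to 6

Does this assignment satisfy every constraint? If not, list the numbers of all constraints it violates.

Constraint 5 is violated.

#1 7 / 7 = 1, so 7 divides 7  holds
#2 P - S = 7 - 7 = 0  holds
#3 5 / 5 = 1, so 5 divides 5  holds
#4 W = 5 is in {5, 10, 7}  holds
#5 3P + 2S = 3(7) + 2(7) = 35, not 37  fails
#6 T = 5, and 5 ≠ 6  holds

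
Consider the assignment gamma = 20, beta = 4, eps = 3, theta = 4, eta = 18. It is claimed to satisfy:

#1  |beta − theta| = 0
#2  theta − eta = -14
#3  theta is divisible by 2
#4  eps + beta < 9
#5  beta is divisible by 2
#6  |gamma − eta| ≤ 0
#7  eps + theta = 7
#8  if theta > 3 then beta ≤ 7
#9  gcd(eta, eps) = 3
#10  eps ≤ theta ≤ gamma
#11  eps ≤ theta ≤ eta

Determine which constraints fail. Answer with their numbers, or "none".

No — constraint 6 is not satisfied.

#1 |4 − 4| = 0  ✔
#2 theta − eta = 4 − 18 = -14  ✔
#3 4 / 2 = 2, so 2 divides 4  ✔
#4 eps + beta = 3 + 4 = 7; 7 < 9  ✔
#5 4 / 2 = 2, so 2 divides 4  ✔
#6 |20 − 18| = 2; 2 > 0, exceeds bound 0  ✘
#7 eps + theta = 3 + 4 = 7  ✔
#8 theta = 4 > 3, so we need beta ≤ 7; beta = 4 ≤ 7  ✔
#9 gcd(18, 3) = 3  ✔
#10 values 3 ≤ 4 ≤ 20  ✔
#11 values 3 ≤ 4 ≤ 18  ✔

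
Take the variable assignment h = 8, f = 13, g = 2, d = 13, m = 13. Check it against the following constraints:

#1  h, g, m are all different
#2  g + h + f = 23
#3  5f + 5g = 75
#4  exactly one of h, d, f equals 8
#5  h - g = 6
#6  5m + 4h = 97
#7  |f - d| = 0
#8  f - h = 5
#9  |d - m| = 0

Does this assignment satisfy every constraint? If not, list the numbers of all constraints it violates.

The assignment satisfies every constraint.

#1 values 8, 2, 13 are pairwise distinct  ✓
#2 g + h + f = 2 + 8 + 13 = 23  ✓
#3 5f + 5g = 5(13) + 5(2) = 75  ✓
#4 h=8, d=13, f=13; 1 of them equals 8  ✓
#5 h - g = 8 - 2 = 6  ✓
#6 5m + 4h = 5(13) + 4(8) = 97  ✓
#7 |13 - 13| = 0  ✓
#8 f - h = 13 - 8 = 5  ✓
#9 |13 - 13| = 0  ✓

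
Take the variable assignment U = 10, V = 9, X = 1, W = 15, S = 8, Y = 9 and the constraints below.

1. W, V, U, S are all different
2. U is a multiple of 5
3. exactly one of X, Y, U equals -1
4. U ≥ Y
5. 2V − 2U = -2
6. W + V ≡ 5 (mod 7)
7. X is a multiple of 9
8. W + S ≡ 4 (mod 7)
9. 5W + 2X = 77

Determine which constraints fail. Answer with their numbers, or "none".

1. values 15, 9, 10, 8 are pairwise distinct — holds.
2. 10 / 5 = 2, so 5 divides 10 — holds.
3. X=1, Y=9, U=10; 0 of them equal -1, not exactly one — does not hold.
4. U = 10, Y = 9; 10 ≥ 9 — holds.
5. 2V − 2U = 2(9) − 2(10) = -2 — holds.
6. W + V = 24; 24 mod 7 = 3, not 5 — does not hold.
7. 1 = 9×0 + 1, so 9 does not divide 1 — does not hold.
8. W + S = 23; 23 mod 7 = 2, not 4 — does not hold.
9. 5W + 2X = 5(15) + 2(1) = 77 — holds.

Constraints 3, 6, 7, 8 do not hold.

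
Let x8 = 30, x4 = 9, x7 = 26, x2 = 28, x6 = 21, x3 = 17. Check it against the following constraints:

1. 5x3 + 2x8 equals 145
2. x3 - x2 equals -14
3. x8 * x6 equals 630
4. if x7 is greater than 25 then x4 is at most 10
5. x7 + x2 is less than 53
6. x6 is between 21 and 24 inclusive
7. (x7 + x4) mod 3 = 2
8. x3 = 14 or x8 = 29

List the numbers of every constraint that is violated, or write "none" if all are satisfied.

1. 5x3 + 2x8 = 5(17) + 2(30) = 145 — satisfied.
2. x3 - x2 = 17 - 28 = -11, not -14 — violated.
3. x8 * x6 = 30 * 21 = 630 — satisfied.
4. x7 = 26 > 25, so we need x4 ≤ 10; x4 = 9 ≤ 10 — satisfied.
5. x7 + x2 = 26 + 28 = 54; 54 ≥ 53, bound 53 not met — violated.
6. x6 = 21 lies in [21, 24] — satisfied.
7. x7 + x4 = 35; 35 mod 3 = 2 — satisfied.
8. x3 = 17 ≠ 14 and x8 = 30 ≠ 29; both disjuncts false — violated.

No — constraints 2, 5, and 8 are not satisfied.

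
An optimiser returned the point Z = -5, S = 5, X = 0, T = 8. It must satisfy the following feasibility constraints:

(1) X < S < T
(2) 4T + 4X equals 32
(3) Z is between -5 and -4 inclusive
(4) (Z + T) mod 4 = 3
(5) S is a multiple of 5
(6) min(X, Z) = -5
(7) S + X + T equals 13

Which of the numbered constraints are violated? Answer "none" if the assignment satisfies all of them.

(1) values 0 < 5 < 8 — OK.
(2) 4T + 4X = 4(8) + 4(0) = 32 — OK.
(3) Z = -5 lies in [-5, -4] — OK.
(4) Z + T = 3; 3 mod 4 = 3 — OK.
(5) 5 / 5 = 1, so 5 divides 5 — OK.
(6) min(0, -5) = -5 — OK.
(7) S + X + T = 5 + 0 + 8 = 13 — OK.

Yes — all constraints hold.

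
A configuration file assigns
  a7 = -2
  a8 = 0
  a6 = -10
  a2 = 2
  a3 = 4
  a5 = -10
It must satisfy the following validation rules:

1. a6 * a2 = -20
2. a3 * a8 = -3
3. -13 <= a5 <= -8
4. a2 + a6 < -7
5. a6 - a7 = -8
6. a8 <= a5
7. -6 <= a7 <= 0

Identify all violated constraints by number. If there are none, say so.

1. a6 * a2 = -10 * 2 = -20 — holds.
2. a3 * a8 = 4 * 0 = 0, not -3 — does not hold.
3. a5 = -10 lies in [-13, -8] — holds.
4. a2 + a6 = 2 + (-10) = -8; -8 < -7 — holds.
5. a6 - a7 = -10 - (-2) = -8 — holds.
6. a8 = 0, a5 = -10; 0 > -10 (want ≤) — does not hold.
7. a7 = -2 lies in [-6, 0] — holds.

The assignment fails constraints 2 and 6.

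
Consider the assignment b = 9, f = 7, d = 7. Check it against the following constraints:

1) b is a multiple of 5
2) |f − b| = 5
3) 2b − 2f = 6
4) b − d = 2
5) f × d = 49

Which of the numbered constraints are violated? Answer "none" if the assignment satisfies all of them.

Constraints 1, 2, and 3 are violated.

1) 9 = 5×1 + 4, so 5 does not divide 9  fails
2) |7 − 9| = 2, not 5  fails
3) 2b − 2f = 2(9) − 2(7) = 4, not 6  fails
4) b − d = 9 − 7 = 2  holds
5) f × d = 7 × 7 = 49  holds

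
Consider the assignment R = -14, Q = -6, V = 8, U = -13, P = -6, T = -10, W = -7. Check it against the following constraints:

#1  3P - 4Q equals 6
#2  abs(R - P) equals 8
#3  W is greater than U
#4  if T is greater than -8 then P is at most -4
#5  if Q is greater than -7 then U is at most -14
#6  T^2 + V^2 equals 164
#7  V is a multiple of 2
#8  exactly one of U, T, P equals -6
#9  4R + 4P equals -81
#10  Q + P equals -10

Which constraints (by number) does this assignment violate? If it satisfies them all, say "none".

Constraints 5, 9, and 10 are violated.

#1 3P - 4Q = 3(-6) - 4(-6) = 6 — holds.
#2 abs(-14 - (-6)) = 8 — holds.
#3 W = -7, U = -13; -7 > -13 — holds.
#4 T = -10, not > -8; antecedent false, conditional vacuously true — holds.
#5 Q = -6 > -7, so we need U ≤ -14; but U = -13 > -14 — does not hold.
#6 T^2 + V^2 = (-10)^2 + 8^2 = 100 + 64 = 164 — holds.
#7 8 / 2 = 4, so 2 divides 8 — holds.
#8 U=-13, T=-10, P=-6; 1 of them equals -6 — holds.
#9 4R + 4P = 4(-14) + 4(-6) = -80, not -81 — does not hold.
#10 Q + P = -6 + (-6) = -12, not -10 — does not hold.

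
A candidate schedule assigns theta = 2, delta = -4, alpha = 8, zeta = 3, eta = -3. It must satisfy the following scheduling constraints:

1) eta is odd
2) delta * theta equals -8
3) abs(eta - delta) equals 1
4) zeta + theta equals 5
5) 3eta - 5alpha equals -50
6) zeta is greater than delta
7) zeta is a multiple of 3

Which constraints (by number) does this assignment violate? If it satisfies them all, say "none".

1) eta = -3 is odd — holds.
2) delta * theta = -4 * 2 = -8 — holds.
3) abs(-3 - (-4)) = 1 — holds.
4) zeta + theta = 3 + 2 = 5 — holds.
5) 3eta - 5alpha = 3(-3) - 5(8) = -49, not -50 — does not hold.
6) zeta = 3, delta = -4; 3 > -4 — holds.
7) 3 / 3 = 1, so 3 divides 3 — holds.

The assignment fails constraint 5.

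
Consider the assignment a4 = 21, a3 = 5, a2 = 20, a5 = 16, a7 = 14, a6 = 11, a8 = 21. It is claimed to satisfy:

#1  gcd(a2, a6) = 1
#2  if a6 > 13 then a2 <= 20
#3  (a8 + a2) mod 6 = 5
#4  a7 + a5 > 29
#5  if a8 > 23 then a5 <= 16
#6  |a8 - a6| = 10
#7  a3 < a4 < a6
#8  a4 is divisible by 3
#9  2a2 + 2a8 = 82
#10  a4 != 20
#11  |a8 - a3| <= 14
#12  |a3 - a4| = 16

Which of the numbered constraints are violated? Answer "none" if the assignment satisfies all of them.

The assignment fails constraints 7 and 11.

#1 gcd(20, 11) = 1  yes
#2 a6 = 11, not > 13; antecedent false, conditional vacuously true  yes
#3 a8 + a2 = 41; 41 mod 6 = 5  yes
#4 a7 + a5 = 14 + 16 = 30; 30 > 29  yes
#5 a8 = 21, not > 23; antecedent false, conditional vacuously true  yes
#6 |21 - 11| = 10  yes
#7 values 5, 21, 11; a4 = 21 is not < a6 = 11  no
#8 21 / 3 = 7, so 3 divides 21  yes
#9 2a2 + 2a8 = 2(20) + 2(21) = 82  yes
#10 a4 = 21, and 21 ≠ 20  yes
#11 |21 - 5| = 16; 16 > 14, exceeds bound 14  no
#12 |5 - 21| = 16  yes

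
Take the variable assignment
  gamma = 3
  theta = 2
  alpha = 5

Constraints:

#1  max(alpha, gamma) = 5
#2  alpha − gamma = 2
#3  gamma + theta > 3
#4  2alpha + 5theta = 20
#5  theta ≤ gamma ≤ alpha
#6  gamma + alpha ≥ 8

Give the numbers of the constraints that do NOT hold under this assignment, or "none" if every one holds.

Yes — all constraints hold.

#1 max(5, 3) = 5  true
#2 alpha − gamma = 5 − 3 = 2  true
#3 gamma + theta = 3 + 2 = 5; 5 > 3  true
#4 2alpha + 5theta = 2(5) + 5(2) = 20  true
#5 values 2 ≤ 3 ≤ 5  true
#6 gamma + alpha = 3 + 5 = 8; 8 ≥ 8  true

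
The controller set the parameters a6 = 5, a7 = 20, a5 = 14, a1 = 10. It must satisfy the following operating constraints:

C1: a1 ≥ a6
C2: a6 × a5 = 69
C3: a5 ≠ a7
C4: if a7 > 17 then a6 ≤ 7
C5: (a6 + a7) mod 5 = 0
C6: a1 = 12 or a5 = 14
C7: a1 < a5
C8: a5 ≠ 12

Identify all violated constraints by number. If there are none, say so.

C1: a1 = 10, a6 = 5; 10 ≥ 5 — holds.
C2: a6 × a5 = 5 × 14 = 70, not 69 — fails.
C3: a5 = 14, a7 = 20; distinct — holds.
C4: a7 = 20 > 17, so we need a6 ≤ 7; a6 = 5 ≤ 7 — holds.
C5: a6 + a7 = 25; 25 mod 5 = 0 — holds.
C6: a1 = 10 ≠ 12, but a5 = 14 = 14 (second disjunct) — holds.
C7: a1 = 10, a5 = 14; 10 < 14 — holds.
C8: a5 = 14, and 14 ≠ 12 — holds.

Constraint 2 is violated.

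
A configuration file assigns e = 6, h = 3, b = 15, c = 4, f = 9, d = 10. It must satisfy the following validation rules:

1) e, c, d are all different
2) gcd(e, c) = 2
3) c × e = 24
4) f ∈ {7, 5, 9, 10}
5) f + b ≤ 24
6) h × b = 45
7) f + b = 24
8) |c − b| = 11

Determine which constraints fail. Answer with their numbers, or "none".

1) values 6, 4, 10 are pairwise distinct  OK
2) gcd(6, 4) = 2  OK
3) c × e = 4 × 6 = 24  OK
4) f = 9 is in {7, 5, 9, 10}  OK
5) f + b = 9 + 15 = 24; 24 ≤ 24  OK
6) h × b = 3 × 15 = 45  OK
7) f + b = 9 + 15 = 24  OK
8) |4 − 15| = 11  OK

The assignment satisfies every constraint.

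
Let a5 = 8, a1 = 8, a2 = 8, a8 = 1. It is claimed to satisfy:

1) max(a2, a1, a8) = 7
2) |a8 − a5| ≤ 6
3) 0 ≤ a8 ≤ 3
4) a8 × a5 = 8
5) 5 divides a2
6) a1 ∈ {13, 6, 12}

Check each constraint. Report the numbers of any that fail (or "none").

Violated: 1, 2, 5, 6.

1) max(8, 8, 1) = 8, not 7 — violated.
2) |1 − 8| = 7; 7 > 6, exceeds bound 6 — violated.
3) a8 = 1 lies in [0, 3] — OK.
4) a8 × a5 = 1 × 8 = 8 — OK.
5) 8 = 5×1 + 3, so 5 does not divide 8 — violated.
6) a1 = 8 is not in {13, 6, 12} — violated.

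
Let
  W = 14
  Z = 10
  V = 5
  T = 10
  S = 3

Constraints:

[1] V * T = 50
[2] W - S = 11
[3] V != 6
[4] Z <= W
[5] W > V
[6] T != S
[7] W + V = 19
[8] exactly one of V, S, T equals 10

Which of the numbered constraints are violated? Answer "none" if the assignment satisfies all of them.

None — every constraint holds.

[1] V * T = 5 * 10 = 50  yes
[2] W - S = 14 - 3 = 11  yes
[3] V = 5, and 5 ≠ 6  yes
[4] Z = 10, W = 14; 10 ≤ 14  yes
[5] W = 14, V = 5; 14 > 5  yes
[6] T = 10, S = 3; distinct  yes
[7] W + V = 14 + 5 = 19  yes
[8] V=5, S=3, T=10; 1 of them equals 10  yes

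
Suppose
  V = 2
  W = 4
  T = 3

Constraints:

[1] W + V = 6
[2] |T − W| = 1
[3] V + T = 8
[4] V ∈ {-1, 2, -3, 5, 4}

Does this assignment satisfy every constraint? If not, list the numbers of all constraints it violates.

The assignment fails constraint 3.

[1] W + V = 4 + 2 = 6  yes
[2] |3 − 4| = 1  yes
[3] V + T = 2 + 3 = 5, not 8  no
[4] V = 2 is in {-1, 2, -3, 5, 4}  yes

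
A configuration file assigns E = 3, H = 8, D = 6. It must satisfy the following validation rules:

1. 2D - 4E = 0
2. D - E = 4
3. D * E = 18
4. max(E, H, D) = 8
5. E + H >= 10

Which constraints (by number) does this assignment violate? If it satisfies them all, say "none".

1. 2D - 4E = 2(6) - 4(3) = 0  true
2. D - E = 6 - 3 = 3, not 4  false
3. D * E = 6 * 3 = 18  true
4. max(3, 8, 6) = 8  true
5. E + H = 3 + 8 = 11; 11 ≥ 10  true

The assignment fails constraint 2.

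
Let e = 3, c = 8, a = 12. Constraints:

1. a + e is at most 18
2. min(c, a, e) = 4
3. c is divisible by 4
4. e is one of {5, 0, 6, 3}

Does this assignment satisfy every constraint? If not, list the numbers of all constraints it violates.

Violated: 2.

1. a + e = 12 + 3 = 15; 15 ≤ 18 — holds.
2. min(8, 12, 3) = 3, not 4 — fails.
3. 8 / 4 = 2, so 4 divides 8 — holds.
4. e = 3 is in {5, 0, 6, 3} — holds.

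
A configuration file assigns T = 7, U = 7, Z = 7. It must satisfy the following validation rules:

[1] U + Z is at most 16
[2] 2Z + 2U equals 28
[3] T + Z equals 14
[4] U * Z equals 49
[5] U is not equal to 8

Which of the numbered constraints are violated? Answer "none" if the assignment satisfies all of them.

All constraints are satisfied.

[1] U + Z = 7 + 7 = 14; 14 ≤ 16 — holds.
[2] 2Z + 2U = 2(7) + 2(7) = 28 — holds.
[3] T + Z = 7 + 7 = 14 — holds.
[4] U * Z = 7 * 7 = 49 — holds.
[5] U = 7, and 7 ≠ 8 — holds.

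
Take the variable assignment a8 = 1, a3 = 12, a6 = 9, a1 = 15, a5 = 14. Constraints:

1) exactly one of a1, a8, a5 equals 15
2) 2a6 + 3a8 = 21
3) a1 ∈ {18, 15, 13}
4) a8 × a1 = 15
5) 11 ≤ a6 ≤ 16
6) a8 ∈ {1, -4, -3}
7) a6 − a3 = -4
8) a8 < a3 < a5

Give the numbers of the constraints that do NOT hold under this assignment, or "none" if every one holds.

1) a1=15, a8=1, a5=14; 1 of them equals 15 — OK.
2) 2a6 + 3a8 = 2(9) + 3(1) = 21 — OK.
3) a1 = 15 is in {18, 15, 13} — OK.
4) a8 × a1 = 1 × 15 = 15 — OK.
5) a6 = 9 is outside [11, 16] — violated.
6) a8 = 1 is in {1, -4, -3} — OK.
7) a6 − a3 = 9 − 12 = -3, not -4 — violated.
8) values 1 < 12 < 14 — OK.

Violated: 5 and 7.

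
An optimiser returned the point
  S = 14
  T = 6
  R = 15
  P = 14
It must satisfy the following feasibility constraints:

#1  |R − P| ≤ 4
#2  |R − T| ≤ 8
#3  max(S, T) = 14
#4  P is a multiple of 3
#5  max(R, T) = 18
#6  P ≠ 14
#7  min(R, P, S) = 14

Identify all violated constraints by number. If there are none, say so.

Constraints 2, 4, 5, and 6 are violated.

#1 |15 − 14| = 1; 1 ≤ 4 — holds.
#2 |15 − 6| = 9; 9 > 8, exceeds bound 8 — fails.
#3 max(14, 6) = 14 — holds.
#4 14 = 3×4 + 2, so 3 does not divide 14 — fails.
#5 max(15, 6) = 15, not 18 — fails.
#6 P = 14, but 14 is required to differ — fails.
#7 min(15, 14, 14) = 14 — holds.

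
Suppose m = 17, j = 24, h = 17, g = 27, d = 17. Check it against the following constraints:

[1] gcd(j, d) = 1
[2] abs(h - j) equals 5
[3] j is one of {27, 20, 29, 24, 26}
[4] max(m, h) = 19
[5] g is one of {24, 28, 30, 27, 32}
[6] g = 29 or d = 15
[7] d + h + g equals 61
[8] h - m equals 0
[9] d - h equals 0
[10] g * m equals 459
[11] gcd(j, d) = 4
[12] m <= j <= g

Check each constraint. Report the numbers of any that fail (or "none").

The assignment fails constraints 2, 4, 6, 11.

[1] gcd(24, 17) = 1 — holds.
[2] abs(17 - 24) = 7, not 5 — does not hold.
[3] j = 24 is in {27, 20, 29, 24, 26} — holds.
[4] max(17, 17) = 17, not 19 — does not hold.
[5] g = 27 is in {24, 28, 30, 27, 32} — holds.
[6] g = 27 ≠ 29 and d = 17 ≠ 15; both disjuncts false — does not hold.
[7] d + h + g = 17 + 17 + 27 = 61 — holds.
[8] h - m = 17 - 17 = 0 — holds.
[9] d - h = 17 - 17 = 0 — holds.
[10] g * m = 27 * 17 = 459 — holds.
[11] gcd(24, 17) = 1, not 4 — does not hold.
[12] values 17 <= 24 <= 27 — holds.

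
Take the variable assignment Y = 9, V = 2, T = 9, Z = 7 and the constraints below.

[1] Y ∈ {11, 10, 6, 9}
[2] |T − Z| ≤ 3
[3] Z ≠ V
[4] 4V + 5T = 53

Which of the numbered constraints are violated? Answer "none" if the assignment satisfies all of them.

[1] Y = 9 is in {11, 10, 6, 9} — holds.
[2] |9 − 7| = 2; 2 ≤ 3 — holds.
[3] Z = 7, V = 2; distinct — holds.
[4] 4V + 5T = 4(2) + 5(9) = 53 — holds.

None — every constraint holds.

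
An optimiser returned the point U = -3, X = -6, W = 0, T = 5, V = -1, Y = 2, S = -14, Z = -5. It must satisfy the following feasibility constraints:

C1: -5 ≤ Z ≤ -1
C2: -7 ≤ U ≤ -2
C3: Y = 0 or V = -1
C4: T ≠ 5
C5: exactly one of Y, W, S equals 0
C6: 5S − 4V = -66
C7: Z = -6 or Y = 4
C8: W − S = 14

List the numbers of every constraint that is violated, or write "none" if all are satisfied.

Constraints 4 and 7 do not hold.

C1: Z = -5 lies in [-5, -1]  ✔
C2: U = -3 lies in [-7, -2]  ✔
C3: Y = 2 ≠ 0, but V = -1 = -1 (second disjunct)  ✔
C4: T = 5, but 5 is required to differ  ✘
C5: Y=2, W=0, S=-14; 1 of them equals 0  ✔
C6: 5S − 4V = 5(-14) − 4(-1) = -66  ✔
C7: Z = -5 ≠ -6 and Y = 2 ≠ 4; both disjuncts false  ✘
C8: W − S = 0 − (-14) = 14  ✔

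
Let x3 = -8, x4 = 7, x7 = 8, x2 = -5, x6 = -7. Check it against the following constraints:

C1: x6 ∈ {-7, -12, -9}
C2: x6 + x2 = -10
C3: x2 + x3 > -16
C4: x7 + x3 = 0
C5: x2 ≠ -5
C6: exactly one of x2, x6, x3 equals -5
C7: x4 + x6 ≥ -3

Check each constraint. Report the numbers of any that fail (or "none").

The assignment fails constraints 2 and 5.

C1: x6 = -7 is in {-7, -12, -9} — holds.
C2: x6 + x2 = -7 + (-5) = -12, not -10 — fails.
C3: x2 + x3 = -5 + (-8) = -13; -13 > -16 — holds.
C4: x7 + x3 = 8 + (-8) = 0 — holds.
C5: x2 = -5, but -5 is required to differ — fails.
C6: x2=-5, x6=-7, x3=-8; 1 of them equals -5 — holds.
C7: x4 + x6 = 7 + (-7) = 0; 0 ≥ -3 — holds.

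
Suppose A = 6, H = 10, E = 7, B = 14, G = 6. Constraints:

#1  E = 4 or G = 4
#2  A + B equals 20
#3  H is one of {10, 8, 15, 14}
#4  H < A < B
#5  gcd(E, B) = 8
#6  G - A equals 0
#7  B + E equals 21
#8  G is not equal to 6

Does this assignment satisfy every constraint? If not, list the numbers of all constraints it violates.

#1 E = 7 ≠ 4 and G = 6 ≠ 4; both disjuncts false — fails.
#2 A + B = 6 + 14 = 20 — holds.
#3 H = 10 is in {10, 8, 15, 14} — holds.
#4 values 10, 6, 14; H = 10 is not < A = 6 — fails.
#5 gcd(7, 14) = 7, not 8 — fails.
#6 G - A = 6 - 6 = 0 — holds.
#7 B + E = 14 + 7 = 21 — holds.
#8 G = 6, but 6 is required to differ — fails.

Constraints 1, 4, 5, and 8 do not hold.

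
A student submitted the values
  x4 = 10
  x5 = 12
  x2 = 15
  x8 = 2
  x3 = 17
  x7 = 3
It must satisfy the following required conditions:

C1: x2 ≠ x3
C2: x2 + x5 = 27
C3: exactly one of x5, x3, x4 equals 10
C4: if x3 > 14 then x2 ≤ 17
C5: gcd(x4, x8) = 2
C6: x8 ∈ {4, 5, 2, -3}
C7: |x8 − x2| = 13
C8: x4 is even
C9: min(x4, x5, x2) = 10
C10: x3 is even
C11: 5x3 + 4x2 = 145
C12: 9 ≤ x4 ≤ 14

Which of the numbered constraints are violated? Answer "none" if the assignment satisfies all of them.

Violated: 10.

C1: x2 = 15, x3 = 17; distinct  true
C2: x2 + x5 = 15 + 12 = 27  true
C3: x5=12, x3=17, x4=10; 1 of them equals 10  true
C4: x3 = 17 > 14, so we need x2 ≤ 17; x2 = 15 ≤ 17  true
C5: gcd(10, 2) = 2  true
C6: x8 = 2 is in {4, 5, 2, -3}  true
C7: |2 − 15| = 13  true
C8: x4 = 10 is even  true
C9: min(10, 12, 15) = 10  true
C10: x3 = 17 is odd  false
C11: 5x3 + 4x2 = 5(17) + 4(15) = 145  true
C12: x4 = 10 lies in [9, 14]  true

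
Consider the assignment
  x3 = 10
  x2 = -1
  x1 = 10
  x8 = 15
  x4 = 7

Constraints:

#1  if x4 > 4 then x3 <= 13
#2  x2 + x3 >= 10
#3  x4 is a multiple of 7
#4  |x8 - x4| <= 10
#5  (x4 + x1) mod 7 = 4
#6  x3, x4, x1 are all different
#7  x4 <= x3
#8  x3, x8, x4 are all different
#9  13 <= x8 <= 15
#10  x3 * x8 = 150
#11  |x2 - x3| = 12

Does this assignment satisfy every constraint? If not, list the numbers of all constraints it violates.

#1 x4 = 7 > 4, so we need x3 ≤ 13; x3 = 10 ≤ 13  ✔
#2 x2 + x3 = -1 + 10 = 9; 9 < 10, bound 10 not met  ✘
#3 7 / 7 = 1, so 7 divides 7  ✔
#4 |15 - 7| = 8; 8 ≤ 10  ✔
#5 x4 + x1 = 17; 17 mod 7 = 3, not 4  ✘
#6 x3 = x1 = 10, not all different  ✘
#7 x4 = 7, x3 = 10; 7 ≤ 10  ✔
#8 values 10, 15, 7 are pairwise distinct  ✔
#9 x8 = 15 lies in [13, 15]  ✔
#10 x3 * x8 = 10 * 15 = 150  ✔
#11 |-1 - 10| = 11, not 12  ✘

No — constraints 2, 5, 6, and 11 are not satisfied.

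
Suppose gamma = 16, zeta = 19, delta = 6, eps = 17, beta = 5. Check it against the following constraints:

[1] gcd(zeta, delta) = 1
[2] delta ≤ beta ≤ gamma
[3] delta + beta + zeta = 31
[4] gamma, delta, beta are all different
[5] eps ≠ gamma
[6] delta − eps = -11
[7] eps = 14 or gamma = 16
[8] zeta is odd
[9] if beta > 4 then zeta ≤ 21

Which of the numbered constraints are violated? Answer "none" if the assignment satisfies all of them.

No — constraints 2, 3 are not satisfied.

[1] gcd(19, 6) = 1 — satisfied.
[2] values 6, 5, 16; delta = 6 is not ≤ beta = 5 — violated.
[3] delta + beta + zeta = 6 + 5 + 19 = 30, not 31 — violated.
[4] values 16, 6, 5 are pairwise distinct — satisfied.
[5] eps = 17, gamma = 16; distinct — satisfied.
[6] delta − eps = 6 − 17 = -11 — satisfied.
[7] eps = 17 ≠ 14, but gamma = 16 = 16 (second disjunct) — satisfied.
[8] zeta = 19 is odd — satisfied.
[9] beta = 5 > 4, so we need zeta ≤ 21; zeta = 19 ≤ 21 — satisfied.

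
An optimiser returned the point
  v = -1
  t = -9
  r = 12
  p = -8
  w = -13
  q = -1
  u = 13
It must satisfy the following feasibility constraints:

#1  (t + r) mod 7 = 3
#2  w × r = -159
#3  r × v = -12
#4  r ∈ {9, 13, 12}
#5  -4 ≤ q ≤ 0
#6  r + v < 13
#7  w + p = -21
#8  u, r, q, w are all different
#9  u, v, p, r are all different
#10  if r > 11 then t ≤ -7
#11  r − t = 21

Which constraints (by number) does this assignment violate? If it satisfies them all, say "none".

#1 t + r = 3; 3 mod 7 = 3 — holds.
#2 w × r = -13 × 12 = -156, not -159 — does not hold.
#3 r × v = 12 × (-1) = -12 — holds.
#4 r = 12 is in {9, 13, 12} — holds.
#5 q = -1 lies in [-4, 0] — holds.
#6 r + v = 12 + (-1) = 11; 11 < 13 — holds.
#7 w + p = -13 + (-8) = -21 — holds.
#8 values 13, 12, -1, -13 are pairwise distinct — holds.
#9 values 13, -1, -8, 12 are pairwise distinct — holds.
#10 r = 12 > 11, so we need t ≤ -7; t = -9 ≤ -7 — holds.
#11 r − t = 12 − (-9) = 21 — holds.

Violated: 2.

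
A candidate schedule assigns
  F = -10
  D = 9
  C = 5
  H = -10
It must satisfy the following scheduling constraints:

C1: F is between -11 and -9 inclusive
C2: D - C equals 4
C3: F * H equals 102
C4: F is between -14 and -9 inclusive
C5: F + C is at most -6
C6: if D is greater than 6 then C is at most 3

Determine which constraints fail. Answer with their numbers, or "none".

C1: F = -10 lies in [-11, -9] — satisfied.
C2: D - C = 9 - 5 = 4 — satisfied.
C3: F * H = -10 * (-10) = 100, not 102 — violated.
C4: F = -10 lies in [-14, -9] — satisfied.
C5: F + C = -10 + 5 = -5; -5 > -6, bound -6 not met — violated.
C6: D = 9 > 6, so we need C ≤ 3; but C = 5 > 3 — violated.

The assignment fails constraints 3, 5, 6.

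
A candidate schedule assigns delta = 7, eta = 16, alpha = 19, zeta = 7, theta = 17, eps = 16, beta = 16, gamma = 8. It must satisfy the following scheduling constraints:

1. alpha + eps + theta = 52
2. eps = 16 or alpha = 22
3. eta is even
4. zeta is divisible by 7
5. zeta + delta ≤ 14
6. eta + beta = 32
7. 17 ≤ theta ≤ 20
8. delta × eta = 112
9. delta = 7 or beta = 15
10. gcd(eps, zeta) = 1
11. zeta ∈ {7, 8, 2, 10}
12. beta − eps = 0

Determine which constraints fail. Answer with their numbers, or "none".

1. alpha + eps + theta = 19 + 16 + 17 = 52  true
2. eps = 16 = 16 (first disjunct)  true
3. eta = 16 is even  true
4. 7 / 7 = 1, so 7 divides 7  true
5. zeta + delta = 7 + 7 = 14; 14 ≤ 14  true
6. eta + beta = 16 + 16 = 32  true
7. theta = 17 lies in [17, 20]  true
8. delta × eta = 7 × 16 = 112  true
9. delta = 7 = 7 (first disjunct)  true
10. gcd(16, 7) = 1  true
11. zeta = 7 is in {7, 8, 2, 10}  true
12. beta − eps = 16 − 16 = 0  true

Yes — all constraints hold.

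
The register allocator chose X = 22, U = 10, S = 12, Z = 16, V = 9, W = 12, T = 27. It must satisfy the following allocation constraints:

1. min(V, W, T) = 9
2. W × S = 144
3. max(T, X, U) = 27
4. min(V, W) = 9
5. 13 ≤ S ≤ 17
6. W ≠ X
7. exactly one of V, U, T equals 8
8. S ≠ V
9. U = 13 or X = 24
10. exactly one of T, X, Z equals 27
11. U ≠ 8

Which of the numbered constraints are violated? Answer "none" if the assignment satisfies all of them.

1. min(9, 12, 27) = 9  ✓
2. W × S = 12 × 12 = 144  ✓
3. max(27, 22, 10) = 27  ✓
4. min(9, 12) = 9  ✓
5. S = 12 is outside [13, 17]  ✗
6. W = 12, X = 22; distinct  ✓
7. V=9, U=10, T=27; 0 of them equal 8, not exactly one  ✗
8. S = 12, V = 9; distinct  ✓
9. U = 10 ≠ 13 and X = 22 ≠ 24; both disjuncts false  ✗
10. T=27, X=22, Z=16; 1 of them equals 27  ✓
11. U = 10, and 10 ≠ 8  ✓

Constraints 5, 7, and 9 do not hold.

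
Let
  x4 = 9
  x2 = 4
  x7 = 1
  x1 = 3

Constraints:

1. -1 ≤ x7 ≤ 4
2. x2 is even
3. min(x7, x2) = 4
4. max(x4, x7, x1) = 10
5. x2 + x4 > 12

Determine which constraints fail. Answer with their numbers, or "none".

Constraints 3, 4 are violated.

1. x7 = 1 lies in [-1, 4]  OK
2. x2 = 4 is even  OK
3. min(1, 4) = 1, not 4  FAIL
4. max(9, 1, 3) = 9, not 10  FAIL
5. x2 + x4 = 4 + 9 = 13; 13 > 12  OK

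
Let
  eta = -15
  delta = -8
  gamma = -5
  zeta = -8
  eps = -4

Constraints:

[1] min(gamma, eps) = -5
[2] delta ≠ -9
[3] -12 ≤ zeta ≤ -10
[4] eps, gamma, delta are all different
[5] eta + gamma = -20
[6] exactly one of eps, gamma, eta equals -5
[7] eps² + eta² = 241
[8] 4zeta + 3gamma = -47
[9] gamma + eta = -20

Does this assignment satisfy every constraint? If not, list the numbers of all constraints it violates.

Constraint 3 does not hold.

[1] min(-5, -4) = -5  yes
[2] delta = -8, and -8 ≠ -9  yes
[3] zeta = -8 is outside [-12, -10]  no
[4] values -4, -5, -8 are pairwise distinct  yes
[5] eta + gamma = -15 + (-5) = -20  yes
[6] eps=-4, gamma=-5, eta=-15; 1 of them equals -5  yes
[7] eps² + eta² = (-4)² + (-15)² = 16 + 225 = 241  yes
[8] 4zeta + 3gamma = 4(-8) + 3(-5) = -47  yes
[9] gamma + eta = -5 + (-15) = -20  yes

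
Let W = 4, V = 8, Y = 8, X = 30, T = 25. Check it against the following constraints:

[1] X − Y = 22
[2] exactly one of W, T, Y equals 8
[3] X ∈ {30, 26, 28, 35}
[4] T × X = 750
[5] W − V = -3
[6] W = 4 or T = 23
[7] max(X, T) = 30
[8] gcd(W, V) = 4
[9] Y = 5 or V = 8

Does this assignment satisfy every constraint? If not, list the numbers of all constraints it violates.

[1] X − Y = 30 − 8 = 22 — OK.
[2] W=4, T=25, Y=8; 1 of them equals 8 — OK.
[3] X = 30 is in {30, 26, 28, 35} — OK.
[4] T × X = 25 × 30 = 750 — OK.
[5] W − V = 4 − 8 = -4, not -3 — violated.
[6] W = 4 = 4 (first disjunct) — OK.
[7] max(30, 25) = 30 — OK.
[8] gcd(4, 8) = 4 — OK.
[9] Y = 8 ≠ 5, but V = 8 = 8 (second disjunct) — OK.

Constraint 5 is violated.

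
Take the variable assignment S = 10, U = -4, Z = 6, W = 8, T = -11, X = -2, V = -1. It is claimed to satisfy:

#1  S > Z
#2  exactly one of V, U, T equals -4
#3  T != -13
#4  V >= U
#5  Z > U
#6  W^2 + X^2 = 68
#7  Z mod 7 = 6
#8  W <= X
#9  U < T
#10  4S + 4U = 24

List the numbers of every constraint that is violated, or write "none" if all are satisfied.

The assignment fails constraints 8 and 9.

#1 S = 10, Z = 6; 10 > 6  ✓
#2 V=-1, U=-4, T=-11; 1 of them equals -4  ✓
#3 T = -11, and -11 ≠ -13  ✓
#4 V = -1, U = -4; -1 ≥ -4  ✓
#5 Z = 6, U = -4; 6 > -4  ✓
#6 W^2 + X^2 = 8^2 + (-2)^2 = 64 + 4 = 68  ✓
#7 6 mod 7 = 6  ✓
#8 W = 8, X = -2; 8 > -2 (want ≤)  ✗
#9 U = -4, T = -11; -4 ≥ -11 (want <)  ✗
#10 4S + 4U = 4(10) + 4(-4) = 24  ✓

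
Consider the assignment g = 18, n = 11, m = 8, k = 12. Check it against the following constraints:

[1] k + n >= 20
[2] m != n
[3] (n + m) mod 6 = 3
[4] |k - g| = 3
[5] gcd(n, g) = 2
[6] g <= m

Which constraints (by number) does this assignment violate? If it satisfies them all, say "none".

[1] k + n = 12 + 11 = 23; 23 ≥ 20  ✓
[2] m = 8, n = 11; distinct  ✓
[3] n + m = 19; 19 mod 6 = 1, not 3  ✗
[4] |12 - 18| = 6, not 3  ✗
[5] gcd(11, 18) = 1, not 2  ✗
[6] g = 18, m = 8; 18 > 8 (want ≤)  ✗

Violated: 3, 4, 5, and 6.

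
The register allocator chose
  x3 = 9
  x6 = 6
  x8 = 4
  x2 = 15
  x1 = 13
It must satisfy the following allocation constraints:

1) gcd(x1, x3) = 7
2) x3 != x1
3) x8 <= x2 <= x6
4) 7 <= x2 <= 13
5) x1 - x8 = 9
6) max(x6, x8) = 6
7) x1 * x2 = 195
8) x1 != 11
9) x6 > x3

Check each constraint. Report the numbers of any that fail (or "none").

1) gcd(13, 9) = 1, not 7 — does not hold.
2) x3 = 9, x1 = 13; distinct — holds.
3) values 4, 15, 6; x2 = 15 is not <= x6 = 6 — does not hold.
4) x2 = 15 is outside [7, 13] — does not hold.
5) x1 - x8 = 13 - 4 = 9 — holds.
6) max(6, 4) = 6 — holds.
7) x1 * x2 = 13 * 15 = 195 — holds.
8) x1 = 13, and 13 ≠ 11 — holds.
9) x6 = 6, x3 = 9; 6 ≤ 9 (want >) — does not hold.

No — constraints 1, 3, 4, and 9 are not satisfied.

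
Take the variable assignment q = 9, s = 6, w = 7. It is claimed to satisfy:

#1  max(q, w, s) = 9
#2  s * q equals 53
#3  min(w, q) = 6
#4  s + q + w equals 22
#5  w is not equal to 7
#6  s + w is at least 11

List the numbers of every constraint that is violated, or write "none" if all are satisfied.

Constraints 2, 3, 5 do not hold.

#1 max(9, 7, 6) = 9  OK
#2 s * q = 6 * 9 = 54, not 53  FAIL
#3 min(7, 9) = 7, not 6  FAIL
#4 s + q + w = 6 + 9 + 7 = 22  OK
#5 w = 7, but 7 is required to differ  FAIL
#6 s + w = 6 + 7 = 13; 13 ≥ 11  OK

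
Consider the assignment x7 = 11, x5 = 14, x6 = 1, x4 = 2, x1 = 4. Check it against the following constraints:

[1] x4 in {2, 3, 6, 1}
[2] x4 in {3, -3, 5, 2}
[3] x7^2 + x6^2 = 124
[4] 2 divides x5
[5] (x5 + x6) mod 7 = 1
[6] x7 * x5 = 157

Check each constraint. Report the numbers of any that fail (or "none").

[1] x4 = 2 is in {2, 3, 6, 1}  OK
[2] x4 = 2 is in {3, -3, 5, 2}  OK
[3] x7^2 + x6^2 = 11^2 + 1^2 = 121 + 1 = 122, not 124  FAIL
[4] 14 / 2 = 7, so 2 divides 14  OK
[5] x5 + x6 = 15; 15 mod 7 = 1  OK
[6] x7 * x5 = 11 * 14 = 154, not 157  FAIL

Constraints 3 and 6 do not hold.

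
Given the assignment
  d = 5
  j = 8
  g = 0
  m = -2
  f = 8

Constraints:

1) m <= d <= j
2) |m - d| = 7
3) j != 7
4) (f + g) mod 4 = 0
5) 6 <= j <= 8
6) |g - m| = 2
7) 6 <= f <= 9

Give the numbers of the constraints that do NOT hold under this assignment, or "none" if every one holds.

All constraints are satisfied.

1) values -2 <= 5 <= 8  ✓
2) |-2 - 5| = 7  ✓
3) j = 8, and 8 ≠ 7  ✓
4) f + g = 8; 8 mod 4 = 0  ✓
5) j = 8 lies in [6, 8]  ✓
6) |0 - (-2)| = 2  ✓
7) f = 8 lies in [6, 9]  ✓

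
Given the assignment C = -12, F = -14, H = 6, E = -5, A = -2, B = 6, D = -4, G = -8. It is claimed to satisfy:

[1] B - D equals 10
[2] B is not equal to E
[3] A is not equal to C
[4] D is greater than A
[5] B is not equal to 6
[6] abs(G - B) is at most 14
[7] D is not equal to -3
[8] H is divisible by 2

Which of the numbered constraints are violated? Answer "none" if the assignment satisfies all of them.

Violated: 4 and 5.

[1] B - D = 6 - (-4) = 10 — satisfied.
[2] B = 6, E = -5; distinct — satisfied.
[3] A = -2, C = -12; distinct — satisfied.
[4] D = -4, A = -2; -4 ≤ -2 (want >) — violated.
[5] B = 6, but 6 is required to differ — violated.
[6] abs(-8 - 6) = 14; 14 ≤ 14 — satisfied.
[7] D = -4, and -4 ≠ -3 — satisfied.
[8] 6 / 2 = 3, so 2 divides 6 — satisfied.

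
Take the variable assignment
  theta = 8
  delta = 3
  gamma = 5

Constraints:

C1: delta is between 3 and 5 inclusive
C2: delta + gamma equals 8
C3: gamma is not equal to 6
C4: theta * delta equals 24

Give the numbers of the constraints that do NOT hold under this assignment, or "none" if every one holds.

C1: delta = 3 lies in [3, 5]  true
C2: delta + gamma = 3 + 5 = 8  true
C3: gamma = 5, and 5 ≠ 6  true
C4: theta * delta = 8 * 3 = 24  true

All constraints are satisfied.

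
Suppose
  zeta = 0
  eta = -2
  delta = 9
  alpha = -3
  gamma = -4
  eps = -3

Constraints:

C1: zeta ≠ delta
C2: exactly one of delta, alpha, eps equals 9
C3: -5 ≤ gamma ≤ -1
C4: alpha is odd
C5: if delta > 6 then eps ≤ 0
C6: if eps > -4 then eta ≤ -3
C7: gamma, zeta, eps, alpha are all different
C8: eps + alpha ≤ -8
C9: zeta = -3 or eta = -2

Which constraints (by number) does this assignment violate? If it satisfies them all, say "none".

C1: zeta = 0, delta = 9; distinct — holds.
C2: delta=9, alpha=-3, eps=-3; 1 of them equals 9 — holds.
C3: gamma = -4 lies in [-5, -1] — holds.
C4: alpha = -3 is odd — holds.
C5: delta = 9 > 6, so we need eps ≤ 0; eps = -3 ≤ 0 — holds.
C6: eps = -3 > -4, so we need eta ≤ -3; but eta = -2 > -3 — does not hold.
C7: eps = alpha = -3, not all different — does not hold.
C8: eps + alpha = -3 + (-3) = -6; -6 > -8, bound -8 not met — does not hold.
C9: zeta = 0 ≠ -3, but eta = -2 = -2 (second disjunct) — holds.

Violated: 6, 7, 8.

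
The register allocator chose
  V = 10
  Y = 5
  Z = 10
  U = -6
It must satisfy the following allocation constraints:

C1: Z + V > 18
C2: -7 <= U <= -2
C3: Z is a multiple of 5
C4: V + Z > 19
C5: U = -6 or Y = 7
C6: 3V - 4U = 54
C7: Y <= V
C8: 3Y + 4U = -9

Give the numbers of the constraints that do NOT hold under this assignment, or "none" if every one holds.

All constraints are satisfied.

C1: Z + V = 10 + 10 = 20; 20 > 18  holds
C2: U = -6 lies in [-7, -2]  holds
C3: 10 / 5 = 2, so 5 divides 10  holds
C4: V + Z = 10 + 10 = 20; 20 > 19  holds
C5: U = -6 = -6 (first disjunct)  holds
C6: 3V - 4U = 3(10) - 4(-6) = 54  holds
C7: Y = 5, V = 10; 5 ≤ 10  holds
C8: 3Y + 4U = 3(5) + 4(-6) = -9  holds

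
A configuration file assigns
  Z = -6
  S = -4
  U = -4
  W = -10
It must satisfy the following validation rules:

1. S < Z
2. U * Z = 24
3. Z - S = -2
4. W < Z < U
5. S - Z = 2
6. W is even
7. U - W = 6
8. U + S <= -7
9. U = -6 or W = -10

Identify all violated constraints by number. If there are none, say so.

1. S = -4, Z = -6; -4 ≥ -6 (want <)  fails
2. U * Z = -4 * (-6) = 24  holds
3. Z - S = -6 - (-4) = -2  holds
4. values -10 < -6 < -4  holds
5. S - Z = -4 - (-6) = 2  holds
6. W = -10 is even  holds
7. U - W = -4 - (-10) = 6  holds
8. U + S = -4 + (-4) = -8; -8 ≤ -7  holds
9. U = -4 ≠ -6, but W = -10 = -10 (second disjunct)  holds

Constraint 1 is violated.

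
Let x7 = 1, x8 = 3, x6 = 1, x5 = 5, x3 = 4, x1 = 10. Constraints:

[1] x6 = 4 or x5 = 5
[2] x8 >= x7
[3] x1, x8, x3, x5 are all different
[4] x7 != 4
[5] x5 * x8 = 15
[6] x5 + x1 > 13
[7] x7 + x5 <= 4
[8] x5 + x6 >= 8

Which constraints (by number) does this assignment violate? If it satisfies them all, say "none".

[1] x6 = 1 ≠ 4, but x5 = 5 = 5 (second disjunct)  ✓
[2] x8 = 3, x7 = 1; 3 ≥ 1  ✓
[3] values 10, 3, 4, 5 are pairwise distinct  ✓
[4] x7 = 1, and 1 ≠ 4  ✓
[5] x5 * x8 = 5 * 3 = 15  ✓
[6] x5 + x1 = 5 + 10 = 15; 15 > 13  ✓
[7] x7 + x5 = 1 + 5 = 6; 6 > 4, bound 4 not met  ✗
[8] x5 + x6 = 5 + 1 = 6; 6 < 8, bound 8 not met  ✗

Constraints 7, 8 are violated.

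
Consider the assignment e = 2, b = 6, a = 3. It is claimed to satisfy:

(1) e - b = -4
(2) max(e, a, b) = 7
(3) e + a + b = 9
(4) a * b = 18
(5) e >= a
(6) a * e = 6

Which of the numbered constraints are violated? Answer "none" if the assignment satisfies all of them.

Constraints 2, 3, and 5 do not hold.

(1) e - b = 2 - 6 = -4 — holds.
(2) max(2, 3, 6) = 6, not 7 — does not hold.
(3) e + a + b = 2 + 3 + 6 = 11, not 9 — does not hold.
(4) a * b = 3 * 6 = 18 — holds.
(5) e = 2, a = 3; 2 < 3 (want ≥) — does not hold.
(6) a * e = 3 * 2 = 6 — holds.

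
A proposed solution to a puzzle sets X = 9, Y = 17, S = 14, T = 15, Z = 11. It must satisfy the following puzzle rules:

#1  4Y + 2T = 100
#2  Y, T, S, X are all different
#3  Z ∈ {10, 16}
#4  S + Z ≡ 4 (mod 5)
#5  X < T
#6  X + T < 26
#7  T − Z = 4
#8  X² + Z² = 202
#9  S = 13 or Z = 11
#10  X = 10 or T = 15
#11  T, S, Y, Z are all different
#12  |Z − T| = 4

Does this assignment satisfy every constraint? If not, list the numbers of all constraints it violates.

#1 4Y + 2T = 4(17) + 2(15) = 98, not 100  fails
#2 values 17, 15, 14, 9 are pairwise distinct  holds
#3 Z = 11 is not in {10, 16}  fails
#4 S + Z = 25; 25 mod 5 = 0, not 4  fails
#5 X = 9, T = 15; 9 < 15  holds
#6 X + T = 9 + 15 = 24; 24 < 26  holds
#7 T − Z = 15 − 11 = 4  holds
#8 X² + Z² = 9² + 11² = 81 + 121 = 202  holds
#9 S = 14 ≠ 13, but Z = 11 = 11 (second disjunct)  holds
#10 X = 9 ≠ 10, but T = 15 = 15 (second disjunct)  holds
#11 values 15, 14, 17, 11 are pairwise distinct  holds
#12 |11 − 15| = 4  holds

No — constraints 1, 3, and 4 are not satisfied.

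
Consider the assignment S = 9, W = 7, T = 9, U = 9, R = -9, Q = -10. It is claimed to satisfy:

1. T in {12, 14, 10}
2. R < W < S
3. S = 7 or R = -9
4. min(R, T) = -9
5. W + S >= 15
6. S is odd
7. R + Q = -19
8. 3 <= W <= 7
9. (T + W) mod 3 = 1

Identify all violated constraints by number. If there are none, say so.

Violated: 1.

1. T = 9 is not in {12, 14, 10} — fails.
2. values -9 < 7 < 9 — holds.
3. S = 9 ≠ 7, but R = -9 = -9 (second disjunct) — holds.
4. min(-9, 9) = -9 — holds.
5. W + S = 7 + 9 = 16; 16 ≥ 15 — holds.
6. S = 9 is odd — holds.
7. R + Q = -9 + (-10) = -19 — holds.
8. W = 7 lies in [3, 7] — holds.
9. T + W = 16; 16 mod 3 = 1 — holds.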